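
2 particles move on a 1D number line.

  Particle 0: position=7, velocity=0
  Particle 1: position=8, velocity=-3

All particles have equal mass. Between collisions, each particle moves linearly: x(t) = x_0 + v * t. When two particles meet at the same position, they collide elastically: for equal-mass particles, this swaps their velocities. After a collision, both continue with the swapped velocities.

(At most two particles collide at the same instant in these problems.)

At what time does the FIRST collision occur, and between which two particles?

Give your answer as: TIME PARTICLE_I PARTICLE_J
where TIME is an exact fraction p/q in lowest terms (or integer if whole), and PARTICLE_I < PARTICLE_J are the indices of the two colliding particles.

Answer: 1/3 0 1

Derivation:
Pair (0,1): pos 7,8 vel 0,-3 -> gap=1, closing at 3/unit, collide at t=1/3
Earliest collision: t=1/3 between 0 and 1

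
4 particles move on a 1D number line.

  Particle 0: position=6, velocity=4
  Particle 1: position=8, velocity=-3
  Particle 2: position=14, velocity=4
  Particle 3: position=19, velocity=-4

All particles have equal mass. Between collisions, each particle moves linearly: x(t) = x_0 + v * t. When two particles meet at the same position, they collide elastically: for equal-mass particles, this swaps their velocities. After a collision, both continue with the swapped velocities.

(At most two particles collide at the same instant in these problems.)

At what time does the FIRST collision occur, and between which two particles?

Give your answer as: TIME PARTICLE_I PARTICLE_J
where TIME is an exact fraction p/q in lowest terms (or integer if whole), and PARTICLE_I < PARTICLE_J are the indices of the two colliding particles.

Answer: 2/7 0 1

Derivation:
Pair (0,1): pos 6,8 vel 4,-3 -> gap=2, closing at 7/unit, collide at t=2/7
Pair (1,2): pos 8,14 vel -3,4 -> not approaching (rel speed -7 <= 0)
Pair (2,3): pos 14,19 vel 4,-4 -> gap=5, closing at 8/unit, collide at t=5/8
Earliest collision: t=2/7 between 0 and 1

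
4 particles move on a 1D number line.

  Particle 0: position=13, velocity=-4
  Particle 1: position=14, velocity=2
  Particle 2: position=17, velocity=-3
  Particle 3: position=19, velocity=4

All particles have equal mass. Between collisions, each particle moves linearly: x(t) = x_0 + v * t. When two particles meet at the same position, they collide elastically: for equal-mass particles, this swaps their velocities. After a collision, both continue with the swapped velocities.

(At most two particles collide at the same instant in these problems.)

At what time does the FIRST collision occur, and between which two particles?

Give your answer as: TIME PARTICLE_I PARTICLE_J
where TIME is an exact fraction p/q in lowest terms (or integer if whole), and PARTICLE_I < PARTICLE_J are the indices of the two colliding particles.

Answer: 3/5 1 2

Derivation:
Pair (0,1): pos 13,14 vel -4,2 -> not approaching (rel speed -6 <= 0)
Pair (1,2): pos 14,17 vel 2,-3 -> gap=3, closing at 5/unit, collide at t=3/5
Pair (2,3): pos 17,19 vel -3,4 -> not approaching (rel speed -7 <= 0)
Earliest collision: t=3/5 between 1 and 2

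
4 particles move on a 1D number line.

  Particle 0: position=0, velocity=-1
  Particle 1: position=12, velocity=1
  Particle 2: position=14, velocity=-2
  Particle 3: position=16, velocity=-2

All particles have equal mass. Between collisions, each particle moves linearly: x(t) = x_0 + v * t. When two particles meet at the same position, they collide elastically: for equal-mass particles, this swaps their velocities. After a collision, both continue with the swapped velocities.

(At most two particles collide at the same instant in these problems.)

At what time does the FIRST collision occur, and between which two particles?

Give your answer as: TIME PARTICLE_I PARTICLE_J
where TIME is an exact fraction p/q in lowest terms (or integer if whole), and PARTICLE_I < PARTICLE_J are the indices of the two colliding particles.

Pair (0,1): pos 0,12 vel -1,1 -> not approaching (rel speed -2 <= 0)
Pair (1,2): pos 12,14 vel 1,-2 -> gap=2, closing at 3/unit, collide at t=2/3
Pair (2,3): pos 14,16 vel -2,-2 -> not approaching (rel speed 0 <= 0)
Earliest collision: t=2/3 between 1 and 2

Answer: 2/3 1 2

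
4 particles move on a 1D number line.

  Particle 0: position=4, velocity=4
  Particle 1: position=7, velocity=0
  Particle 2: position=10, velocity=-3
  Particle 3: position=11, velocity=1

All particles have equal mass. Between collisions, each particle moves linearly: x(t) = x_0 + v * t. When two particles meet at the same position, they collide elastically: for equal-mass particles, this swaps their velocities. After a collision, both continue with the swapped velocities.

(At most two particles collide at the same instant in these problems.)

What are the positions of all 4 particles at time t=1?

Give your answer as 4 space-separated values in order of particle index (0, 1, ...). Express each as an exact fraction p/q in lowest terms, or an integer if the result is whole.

Collision at t=3/4: particles 0 and 1 swap velocities; positions: p0=7 p1=7 p2=31/4 p3=47/4; velocities now: v0=0 v1=4 v2=-3 v3=1
Collision at t=6/7: particles 1 and 2 swap velocities; positions: p0=7 p1=52/7 p2=52/7 p3=83/7; velocities now: v0=0 v1=-3 v2=4 v3=1
Collision at t=1: particles 0 and 1 swap velocities; positions: p0=7 p1=7 p2=8 p3=12; velocities now: v0=-3 v1=0 v2=4 v3=1
Advance to t=1 (no further collisions before then); velocities: v0=-3 v1=0 v2=4 v3=1; positions = 7 7 8 12

Answer: 7 7 8 12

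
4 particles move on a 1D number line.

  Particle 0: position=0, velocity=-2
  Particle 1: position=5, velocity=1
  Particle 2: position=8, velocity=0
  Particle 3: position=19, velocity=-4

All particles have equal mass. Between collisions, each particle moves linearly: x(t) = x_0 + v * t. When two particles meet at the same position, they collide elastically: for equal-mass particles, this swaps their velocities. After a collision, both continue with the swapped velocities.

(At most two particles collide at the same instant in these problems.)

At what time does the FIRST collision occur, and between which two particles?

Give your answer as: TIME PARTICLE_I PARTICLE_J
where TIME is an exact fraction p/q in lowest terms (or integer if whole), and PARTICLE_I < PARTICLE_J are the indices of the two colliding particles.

Pair (0,1): pos 0,5 vel -2,1 -> not approaching (rel speed -3 <= 0)
Pair (1,2): pos 5,8 vel 1,0 -> gap=3, closing at 1/unit, collide at t=3
Pair (2,3): pos 8,19 vel 0,-4 -> gap=11, closing at 4/unit, collide at t=11/4
Earliest collision: t=11/4 between 2 and 3

Answer: 11/4 2 3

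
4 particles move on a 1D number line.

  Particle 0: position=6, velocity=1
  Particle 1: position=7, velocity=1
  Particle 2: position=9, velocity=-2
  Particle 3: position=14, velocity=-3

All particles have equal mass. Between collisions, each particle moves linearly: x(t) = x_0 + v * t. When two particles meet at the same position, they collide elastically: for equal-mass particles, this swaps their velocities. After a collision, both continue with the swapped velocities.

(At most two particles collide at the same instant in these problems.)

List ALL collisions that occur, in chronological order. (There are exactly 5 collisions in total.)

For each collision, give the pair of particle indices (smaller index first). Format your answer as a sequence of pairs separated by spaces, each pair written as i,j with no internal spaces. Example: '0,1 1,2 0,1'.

Collision at t=2/3: particles 1 and 2 swap velocities; positions: p0=20/3 p1=23/3 p2=23/3 p3=12; velocities now: v0=1 v1=-2 v2=1 v3=-3
Collision at t=1: particles 0 and 1 swap velocities; positions: p0=7 p1=7 p2=8 p3=11; velocities now: v0=-2 v1=1 v2=1 v3=-3
Collision at t=7/4: particles 2 and 3 swap velocities; positions: p0=11/2 p1=31/4 p2=35/4 p3=35/4; velocities now: v0=-2 v1=1 v2=-3 v3=1
Collision at t=2: particles 1 and 2 swap velocities; positions: p0=5 p1=8 p2=8 p3=9; velocities now: v0=-2 v1=-3 v2=1 v3=1
Collision at t=5: particles 0 and 1 swap velocities; positions: p0=-1 p1=-1 p2=11 p3=12; velocities now: v0=-3 v1=-2 v2=1 v3=1

Answer: 1,2 0,1 2,3 1,2 0,1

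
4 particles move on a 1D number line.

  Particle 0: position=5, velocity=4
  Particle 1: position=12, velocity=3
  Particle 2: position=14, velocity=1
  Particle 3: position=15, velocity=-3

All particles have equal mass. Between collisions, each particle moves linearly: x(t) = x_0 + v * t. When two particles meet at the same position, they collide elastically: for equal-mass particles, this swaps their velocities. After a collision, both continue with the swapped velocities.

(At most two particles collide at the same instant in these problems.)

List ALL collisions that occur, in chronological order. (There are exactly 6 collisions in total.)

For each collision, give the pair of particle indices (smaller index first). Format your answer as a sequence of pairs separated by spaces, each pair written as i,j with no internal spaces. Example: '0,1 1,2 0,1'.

Collision at t=1/4: particles 2 and 3 swap velocities; positions: p0=6 p1=51/4 p2=57/4 p3=57/4; velocities now: v0=4 v1=3 v2=-3 v3=1
Collision at t=1/2: particles 1 and 2 swap velocities; positions: p0=7 p1=27/2 p2=27/2 p3=29/2; velocities now: v0=4 v1=-3 v2=3 v3=1
Collision at t=1: particles 2 and 3 swap velocities; positions: p0=9 p1=12 p2=15 p3=15; velocities now: v0=4 v1=-3 v2=1 v3=3
Collision at t=10/7: particles 0 and 1 swap velocities; positions: p0=75/7 p1=75/7 p2=108/7 p3=114/7; velocities now: v0=-3 v1=4 v2=1 v3=3
Collision at t=3: particles 1 and 2 swap velocities; positions: p0=6 p1=17 p2=17 p3=21; velocities now: v0=-3 v1=1 v2=4 v3=3
Collision at t=7: particles 2 and 3 swap velocities; positions: p0=-6 p1=21 p2=33 p3=33; velocities now: v0=-3 v1=1 v2=3 v3=4

Answer: 2,3 1,2 2,3 0,1 1,2 2,3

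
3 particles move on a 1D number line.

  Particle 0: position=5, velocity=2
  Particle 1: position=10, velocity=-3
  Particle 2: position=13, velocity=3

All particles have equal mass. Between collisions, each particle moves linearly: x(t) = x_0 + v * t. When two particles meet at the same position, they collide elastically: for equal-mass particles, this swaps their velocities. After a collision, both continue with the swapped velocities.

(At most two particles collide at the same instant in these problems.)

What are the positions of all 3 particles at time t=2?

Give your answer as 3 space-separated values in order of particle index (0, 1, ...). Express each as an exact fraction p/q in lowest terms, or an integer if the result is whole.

Collision at t=1: particles 0 and 1 swap velocities; positions: p0=7 p1=7 p2=16; velocities now: v0=-3 v1=2 v2=3
Advance to t=2 (no further collisions before then); velocities: v0=-3 v1=2 v2=3; positions = 4 9 19

Answer: 4 9 19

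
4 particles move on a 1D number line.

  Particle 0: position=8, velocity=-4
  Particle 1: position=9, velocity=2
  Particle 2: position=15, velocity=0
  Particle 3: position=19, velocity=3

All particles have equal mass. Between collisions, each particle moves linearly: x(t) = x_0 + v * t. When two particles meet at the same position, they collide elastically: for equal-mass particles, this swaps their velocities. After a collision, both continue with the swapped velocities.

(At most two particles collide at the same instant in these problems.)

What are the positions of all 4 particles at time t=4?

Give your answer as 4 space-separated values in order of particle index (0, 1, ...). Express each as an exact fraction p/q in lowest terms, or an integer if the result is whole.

Answer: -8 15 17 31

Derivation:
Collision at t=3: particles 1 and 2 swap velocities; positions: p0=-4 p1=15 p2=15 p3=28; velocities now: v0=-4 v1=0 v2=2 v3=3
Advance to t=4 (no further collisions before then); velocities: v0=-4 v1=0 v2=2 v3=3; positions = -8 15 17 31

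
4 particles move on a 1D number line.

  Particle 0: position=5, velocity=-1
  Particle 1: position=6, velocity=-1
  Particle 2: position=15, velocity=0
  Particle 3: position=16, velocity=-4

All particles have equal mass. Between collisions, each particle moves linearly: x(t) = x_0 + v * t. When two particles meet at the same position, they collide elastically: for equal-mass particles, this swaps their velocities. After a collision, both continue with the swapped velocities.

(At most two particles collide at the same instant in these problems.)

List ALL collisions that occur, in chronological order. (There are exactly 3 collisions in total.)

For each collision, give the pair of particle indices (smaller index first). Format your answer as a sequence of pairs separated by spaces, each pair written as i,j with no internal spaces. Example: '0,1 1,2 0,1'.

Answer: 2,3 1,2 0,1

Derivation:
Collision at t=1/4: particles 2 and 3 swap velocities; positions: p0=19/4 p1=23/4 p2=15 p3=15; velocities now: v0=-1 v1=-1 v2=-4 v3=0
Collision at t=10/3: particles 1 and 2 swap velocities; positions: p0=5/3 p1=8/3 p2=8/3 p3=15; velocities now: v0=-1 v1=-4 v2=-1 v3=0
Collision at t=11/3: particles 0 and 1 swap velocities; positions: p0=4/3 p1=4/3 p2=7/3 p3=15; velocities now: v0=-4 v1=-1 v2=-1 v3=0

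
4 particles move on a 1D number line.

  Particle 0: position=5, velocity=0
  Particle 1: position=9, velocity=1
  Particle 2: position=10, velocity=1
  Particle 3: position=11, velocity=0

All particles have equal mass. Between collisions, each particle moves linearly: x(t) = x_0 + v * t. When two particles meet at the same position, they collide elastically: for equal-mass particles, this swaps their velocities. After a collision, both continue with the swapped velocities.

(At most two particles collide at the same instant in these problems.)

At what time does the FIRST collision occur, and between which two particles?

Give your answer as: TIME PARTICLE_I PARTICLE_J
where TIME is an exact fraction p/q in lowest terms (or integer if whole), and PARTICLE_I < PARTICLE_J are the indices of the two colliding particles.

Answer: 1 2 3

Derivation:
Pair (0,1): pos 5,9 vel 0,1 -> not approaching (rel speed -1 <= 0)
Pair (1,2): pos 9,10 vel 1,1 -> not approaching (rel speed 0 <= 0)
Pair (2,3): pos 10,11 vel 1,0 -> gap=1, closing at 1/unit, collide at t=1
Earliest collision: t=1 between 2 and 3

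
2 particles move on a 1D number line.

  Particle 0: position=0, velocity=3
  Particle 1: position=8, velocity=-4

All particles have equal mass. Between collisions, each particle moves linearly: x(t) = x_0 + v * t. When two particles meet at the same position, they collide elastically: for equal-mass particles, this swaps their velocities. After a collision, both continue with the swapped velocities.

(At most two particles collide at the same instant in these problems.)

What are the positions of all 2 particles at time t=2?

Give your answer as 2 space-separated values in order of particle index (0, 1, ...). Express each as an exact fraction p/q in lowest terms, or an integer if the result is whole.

Collision at t=8/7: particles 0 and 1 swap velocities; positions: p0=24/7 p1=24/7; velocities now: v0=-4 v1=3
Advance to t=2 (no further collisions before then); velocities: v0=-4 v1=3; positions = 0 6

Answer: 0 6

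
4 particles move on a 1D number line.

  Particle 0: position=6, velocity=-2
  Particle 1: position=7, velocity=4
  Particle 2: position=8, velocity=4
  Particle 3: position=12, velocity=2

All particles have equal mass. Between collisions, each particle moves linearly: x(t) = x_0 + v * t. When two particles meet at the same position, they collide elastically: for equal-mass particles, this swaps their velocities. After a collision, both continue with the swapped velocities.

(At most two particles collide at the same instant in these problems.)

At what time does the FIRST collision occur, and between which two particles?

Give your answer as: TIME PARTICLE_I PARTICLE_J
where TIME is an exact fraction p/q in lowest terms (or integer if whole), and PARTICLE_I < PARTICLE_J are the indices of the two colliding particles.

Pair (0,1): pos 6,7 vel -2,4 -> not approaching (rel speed -6 <= 0)
Pair (1,2): pos 7,8 vel 4,4 -> not approaching (rel speed 0 <= 0)
Pair (2,3): pos 8,12 vel 4,2 -> gap=4, closing at 2/unit, collide at t=2
Earliest collision: t=2 between 2 and 3

Answer: 2 2 3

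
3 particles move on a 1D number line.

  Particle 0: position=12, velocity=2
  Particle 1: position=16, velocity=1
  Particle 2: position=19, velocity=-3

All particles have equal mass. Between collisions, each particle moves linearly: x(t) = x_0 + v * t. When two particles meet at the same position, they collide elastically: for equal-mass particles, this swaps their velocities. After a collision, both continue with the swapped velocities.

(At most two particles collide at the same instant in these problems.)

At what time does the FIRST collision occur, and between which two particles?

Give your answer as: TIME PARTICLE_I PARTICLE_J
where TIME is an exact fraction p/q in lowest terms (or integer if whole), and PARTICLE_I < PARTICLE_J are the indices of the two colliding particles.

Answer: 3/4 1 2

Derivation:
Pair (0,1): pos 12,16 vel 2,1 -> gap=4, closing at 1/unit, collide at t=4
Pair (1,2): pos 16,19 vel 1,-3 -> gap=3, closing at 4/unit, collide at t=3/4
Earliest collision: t=3/4 between 1 and 2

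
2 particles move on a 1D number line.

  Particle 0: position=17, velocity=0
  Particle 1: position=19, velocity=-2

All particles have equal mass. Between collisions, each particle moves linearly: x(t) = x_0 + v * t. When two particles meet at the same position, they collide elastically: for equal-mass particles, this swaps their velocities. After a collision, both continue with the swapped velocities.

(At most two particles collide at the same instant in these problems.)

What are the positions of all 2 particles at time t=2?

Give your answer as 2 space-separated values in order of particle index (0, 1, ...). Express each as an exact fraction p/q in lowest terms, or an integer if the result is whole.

Answer: 15 17

Derivation:
Collision at t=1: particles 0 and 1 swap velocities; positions: p0=17 p1=17; velocities now: v0=-2 v1=0
Advance to t=2 (no further collisions before then); velocities: v0=-2 v1=0; positions = 15 17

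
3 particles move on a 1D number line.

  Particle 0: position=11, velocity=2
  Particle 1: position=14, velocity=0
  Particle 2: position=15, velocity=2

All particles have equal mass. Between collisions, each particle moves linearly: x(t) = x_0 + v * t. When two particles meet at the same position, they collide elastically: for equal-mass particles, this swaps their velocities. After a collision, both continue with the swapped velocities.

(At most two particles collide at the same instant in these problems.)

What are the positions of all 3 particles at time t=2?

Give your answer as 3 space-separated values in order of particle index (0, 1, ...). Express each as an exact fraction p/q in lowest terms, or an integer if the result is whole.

Collision at t=3/2: particles 0 and 1 swap velocities; positions: p0=14 p1=14 p2=18; velocities now: v0=0 v1=2 v2=2
Advance to t=2 (no further collisions before then); velocities: v0=0 v1=2 v2=2; positions = 14 15 19

Answer: 14 15 19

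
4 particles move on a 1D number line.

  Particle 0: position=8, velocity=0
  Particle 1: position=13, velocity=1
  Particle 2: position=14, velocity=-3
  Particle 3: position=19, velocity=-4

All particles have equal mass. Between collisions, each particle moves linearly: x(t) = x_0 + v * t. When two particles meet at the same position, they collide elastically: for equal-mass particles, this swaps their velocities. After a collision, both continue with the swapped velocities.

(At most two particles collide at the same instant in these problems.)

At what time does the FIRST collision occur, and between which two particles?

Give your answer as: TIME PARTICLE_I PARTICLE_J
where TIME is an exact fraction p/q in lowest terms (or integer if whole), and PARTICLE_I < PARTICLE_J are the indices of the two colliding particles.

Pair (0,1): pos 8,13 vel 0,1 -> not approaching (rel speed -1 <= 0)
Pair (1,2): pos 13,14 vel 1,-3 -> gap=1, closing at 4/unit, collide at t=1/4
Pair (2,3): pos 14,19 vel -3,-4 -> gap=5, closing at 1/unit, collide at t=5
Earliest collision: t=1/4 between 1 and 2

Answer: 1/4 1 2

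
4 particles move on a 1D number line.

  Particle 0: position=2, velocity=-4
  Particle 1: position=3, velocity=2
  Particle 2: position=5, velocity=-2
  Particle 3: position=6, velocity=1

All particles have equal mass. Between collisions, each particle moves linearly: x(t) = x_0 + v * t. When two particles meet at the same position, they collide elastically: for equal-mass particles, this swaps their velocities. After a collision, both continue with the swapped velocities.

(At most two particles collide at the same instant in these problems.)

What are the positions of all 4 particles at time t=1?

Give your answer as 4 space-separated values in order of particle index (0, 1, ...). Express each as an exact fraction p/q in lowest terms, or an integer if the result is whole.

Answer: -2 3 5 7

Derivation:
Collision at t=1/2: particles 1 and 2 swap velocities; positions: p0=0 p1=4 p2=4 p3=13/2; velocities now: v0=-4 v1=-2 v2=2 v3=1
Advance to t=1 (no further collisions before then); velocities: v0=-4 v1=-2 v2=2 v3=1; positions = -2 3 5 7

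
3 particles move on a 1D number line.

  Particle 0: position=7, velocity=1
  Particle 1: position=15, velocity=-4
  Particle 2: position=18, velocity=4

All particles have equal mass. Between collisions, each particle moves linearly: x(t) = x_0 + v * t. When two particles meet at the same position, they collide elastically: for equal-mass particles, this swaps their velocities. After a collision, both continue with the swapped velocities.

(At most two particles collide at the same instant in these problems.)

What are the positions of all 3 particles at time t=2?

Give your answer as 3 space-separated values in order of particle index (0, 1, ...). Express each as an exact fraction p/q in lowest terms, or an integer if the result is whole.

Collision at t=8/5: particles 0 and 1 swap velocities; positions: p0=43/5 p1=43/5 p2=122/5; velocities now: v0=-4 v1=1 v2=4
Advance to t=2 (no further collisions before then); velocities: v0=-4 v1=1 v2=4; positions = 7 9 26

Answer: 7 9 26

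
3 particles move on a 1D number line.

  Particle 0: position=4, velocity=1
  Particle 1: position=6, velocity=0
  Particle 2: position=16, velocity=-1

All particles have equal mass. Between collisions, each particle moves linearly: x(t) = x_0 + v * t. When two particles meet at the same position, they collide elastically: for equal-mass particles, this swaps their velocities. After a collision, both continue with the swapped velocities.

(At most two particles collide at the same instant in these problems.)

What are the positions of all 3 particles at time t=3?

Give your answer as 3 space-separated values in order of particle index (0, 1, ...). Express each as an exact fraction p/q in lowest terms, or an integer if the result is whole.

Collision at t=2: particles 0 and 1 swap velocities; positions: p0=6 p1=6 p2=14; velocities now: v0=0 v1=1 v2=-1
Advance to t=3 (no further collisions before then); velocities: v0=0 v1=1 v2=-1; positions = 6 7 13

Answer: 6 7 13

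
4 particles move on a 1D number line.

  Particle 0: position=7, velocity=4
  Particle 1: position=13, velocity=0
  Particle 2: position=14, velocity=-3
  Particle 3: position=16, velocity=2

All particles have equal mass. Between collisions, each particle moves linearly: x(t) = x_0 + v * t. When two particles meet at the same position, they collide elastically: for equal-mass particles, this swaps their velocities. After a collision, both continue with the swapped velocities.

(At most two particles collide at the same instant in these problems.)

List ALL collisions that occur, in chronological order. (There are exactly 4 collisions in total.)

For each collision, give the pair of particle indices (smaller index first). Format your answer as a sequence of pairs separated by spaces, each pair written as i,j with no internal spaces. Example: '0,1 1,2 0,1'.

Answer: 1,2 0,1 1,2 2,3

Derivation:
Collision at t=1/3: particles 1 and 2 swap velocities; positions: p0=25/3 p1=13 p2=13 p3=50/3; velocities now: v0=4 v1=-3 v2=0 v3=2
Collision at t=1: particles 0 and 1 swap velocities; positions: p0=11 p1=11 p2=13 p3=18; velocities now: v0=-3 v1=4 v2=0 v3=2
Collision at t=3/2: particles 1 and 2 swap velocities; positions: p0=19/2 p1=13 p2=13 p3=19; velocities now: v0=-3 v1=0 v2=4 v3=2
Collision at t=9/2: particles 2 and 3 swap velocities; positions: p0=1/2 p1=13 p2=25 p3=25; velocities now: v0=-3 v1=0 v2=2 v3=4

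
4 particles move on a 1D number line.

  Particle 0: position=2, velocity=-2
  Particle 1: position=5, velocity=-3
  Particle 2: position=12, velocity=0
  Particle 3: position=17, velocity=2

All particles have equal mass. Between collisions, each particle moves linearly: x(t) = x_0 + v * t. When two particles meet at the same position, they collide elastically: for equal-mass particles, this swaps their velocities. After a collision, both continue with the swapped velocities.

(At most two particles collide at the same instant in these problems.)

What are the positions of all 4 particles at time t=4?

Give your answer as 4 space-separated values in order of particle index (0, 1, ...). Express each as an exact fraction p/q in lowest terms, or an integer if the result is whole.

Collision at t=3: particles 0 and 1 swap velocities; positions: p0=-4 p1=-4 p2=12 p3=23; velocities now: v0=-3 v1=-2 v2=0 v3=2
Advance to t=4 (no further collisions before then); velocities: v0=-3 v1=-2 v2=0 v3=2; positions = -7 -6 12 25

Answer: -7 -6 12 25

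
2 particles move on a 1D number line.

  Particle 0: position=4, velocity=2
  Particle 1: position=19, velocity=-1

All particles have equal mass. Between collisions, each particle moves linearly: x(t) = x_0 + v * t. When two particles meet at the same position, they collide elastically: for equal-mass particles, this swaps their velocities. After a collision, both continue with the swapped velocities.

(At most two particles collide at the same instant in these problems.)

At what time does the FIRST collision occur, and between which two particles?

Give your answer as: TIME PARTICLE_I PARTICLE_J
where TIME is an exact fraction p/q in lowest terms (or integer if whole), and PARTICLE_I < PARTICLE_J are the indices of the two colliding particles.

Answer: 5 0 1

Derivation:
Pair (0,1): pos 4,19 vel 2,-1 -> gap=15, closing at 3/unit, collide at t=5
Earliest collision: t=5 between 0 and 1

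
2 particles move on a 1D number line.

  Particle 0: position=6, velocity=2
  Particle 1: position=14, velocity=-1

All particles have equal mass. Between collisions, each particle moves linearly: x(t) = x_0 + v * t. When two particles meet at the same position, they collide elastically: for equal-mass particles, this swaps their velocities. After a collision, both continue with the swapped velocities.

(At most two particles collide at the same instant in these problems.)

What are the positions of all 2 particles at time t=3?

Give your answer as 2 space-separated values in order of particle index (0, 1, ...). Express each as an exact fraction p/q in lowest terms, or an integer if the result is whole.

Answer: 11 12

Derivation:
Collision at t=8/3: particles 0 and 1 swap velocities; positions: p0=34/3 p1=34/3; velocities now: v0=-1 v1=2
Advance to t=3 (no further collisions before then); velocities: v0=-1 v1=2; positions = 11 12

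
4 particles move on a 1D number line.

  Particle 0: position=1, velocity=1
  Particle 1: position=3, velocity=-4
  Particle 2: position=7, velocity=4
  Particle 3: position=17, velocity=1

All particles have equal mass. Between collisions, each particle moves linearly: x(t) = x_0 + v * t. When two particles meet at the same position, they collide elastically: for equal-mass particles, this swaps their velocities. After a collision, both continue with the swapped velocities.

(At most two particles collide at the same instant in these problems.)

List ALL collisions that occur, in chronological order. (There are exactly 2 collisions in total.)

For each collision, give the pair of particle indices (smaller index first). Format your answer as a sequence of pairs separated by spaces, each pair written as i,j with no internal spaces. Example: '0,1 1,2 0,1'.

Answer: 0,1 2,3

Derivation:
Collision at t=2/5: particles 0 and 1 swap velocities; positions: p0=7/5 p1=7/5 p2=43/5 p3=87/5; velocities now: v0=-4 v1=1 v2=4 v3=1
Collision at t=10/3: particles 2 and 3 swap velocities; positions: p0=-31/3 p1=13/3 p2=61/3 p3=61/3; velocities now: v0=-4 v1=1 v2=1 v3=4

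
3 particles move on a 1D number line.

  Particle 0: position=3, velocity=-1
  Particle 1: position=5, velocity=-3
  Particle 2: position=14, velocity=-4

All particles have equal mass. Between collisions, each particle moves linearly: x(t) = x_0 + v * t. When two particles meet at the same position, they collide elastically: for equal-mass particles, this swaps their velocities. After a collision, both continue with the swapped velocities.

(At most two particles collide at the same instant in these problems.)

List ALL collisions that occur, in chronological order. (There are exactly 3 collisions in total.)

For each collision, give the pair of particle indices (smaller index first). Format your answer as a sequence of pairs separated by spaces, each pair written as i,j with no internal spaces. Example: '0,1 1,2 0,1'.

Collision at t=1: particles 0 and 1 swap velocities; positions: p0=2 p1=2 p2=10; velocities now: v0=-3 v1=-1 v2=-4
Collision at t=11/3: particles 1 and 2 swap velocities; positions: p0=-6 p1=-2/3 p2=-2/3; velocities now: v0=-3 v1=-4 v2=-1
Collision at t=9: particles 0 and 1 swap velocities; positions: p0=-22 p1=-22 p2=-6; velocities now: v0=-4 v1=-3 v2=-1

Answer: 0,1 1,2 0,1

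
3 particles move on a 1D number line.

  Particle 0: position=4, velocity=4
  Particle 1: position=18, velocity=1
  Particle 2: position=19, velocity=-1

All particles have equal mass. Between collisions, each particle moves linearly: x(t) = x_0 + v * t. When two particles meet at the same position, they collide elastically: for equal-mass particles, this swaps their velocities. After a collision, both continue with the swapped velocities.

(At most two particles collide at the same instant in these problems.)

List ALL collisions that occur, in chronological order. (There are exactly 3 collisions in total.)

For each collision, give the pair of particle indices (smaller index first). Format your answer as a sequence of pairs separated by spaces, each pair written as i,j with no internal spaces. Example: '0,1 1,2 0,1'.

Collision at t=1/2: particles 1 and 2 swap velocities; positions: p0=6 p1=37/2 p2=37/2; velocities now: v0=4 v1=-1 v2=1
Collision at t=3: particles 0 and 1 swap velocities; positions: p0=16 p1=16 p2=21; velocities now: v0=-1 v1=4 v2=1
Collision at t=14/3: particles 1 and 2 swap velocities; positions: p0=43/3 p1=68/3 p2=68/3; velocities now: v0=-1 v1=1 v2=4

Answer: 1,2 0,1 1,2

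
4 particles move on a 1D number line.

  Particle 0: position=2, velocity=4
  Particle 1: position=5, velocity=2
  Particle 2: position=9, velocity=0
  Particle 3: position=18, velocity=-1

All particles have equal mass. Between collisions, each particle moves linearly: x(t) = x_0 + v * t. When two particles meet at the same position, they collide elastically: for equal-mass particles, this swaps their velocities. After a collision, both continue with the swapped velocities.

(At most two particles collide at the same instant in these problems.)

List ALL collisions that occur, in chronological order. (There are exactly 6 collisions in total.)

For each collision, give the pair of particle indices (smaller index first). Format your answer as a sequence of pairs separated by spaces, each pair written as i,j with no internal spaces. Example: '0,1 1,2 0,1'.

Answer: 0,1 1,2 0,1 2,3 1,2 0,1

Derivation:
Collision at t=3/2: particles 0 and 1 swap velocities; positions: p0=8 p1=8 p2=9 p3=33/2; velocities now: v0=2 v1=4 v2=0 v3=-1
Collision at t=7/4: particles 1 and 2 swap velocities; positions: p0=17/2 p1=9 p2=9 p3=65/4; velocities now: v0=2 v1=0 v2=4 v3=-1
Collision at t=2: particles 0 and 1 swap velocities; positions: p0=9 p1=9 p2=10 p3=16; velocities now: v0=0 v1=2 v2=4 v3=-1
Collision at t=16/5: particles 2 and 3 swap velocities; positions: p0=9 p1=57/5 p2=74/5 p3=74/5; velocities now: v0=0 v1=2 v2=-1 v3=4
Collision at t=13/3: particles 1 and 2 swap velocities; positions: p0=9 p1=41/3 p2=41/3 p3=58/3; velocities now: v0=0 v1=-1 v2=2 v3=4
Collision at t=9: particles 0 and 1 swap velocities; positions: p0=9 p1=9 p2=23 p3=38; velocities now: v0=-1 v1=0 v2=2 v3=4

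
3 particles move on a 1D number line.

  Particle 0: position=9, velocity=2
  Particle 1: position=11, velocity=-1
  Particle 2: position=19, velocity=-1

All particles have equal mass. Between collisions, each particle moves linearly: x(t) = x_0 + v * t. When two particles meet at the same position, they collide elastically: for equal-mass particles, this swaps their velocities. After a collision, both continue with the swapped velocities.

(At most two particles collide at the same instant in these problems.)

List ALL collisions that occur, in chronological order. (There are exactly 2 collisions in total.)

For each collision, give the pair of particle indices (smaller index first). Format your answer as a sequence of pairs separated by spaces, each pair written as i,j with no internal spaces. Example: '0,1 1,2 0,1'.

Collision at t=2/3: particles 0 and 1 swap velocities; positions: p0=31/3 p1=31/3 p2=55/3; velocities now: v0=-1 v1=2 v2=-1
Collision at t=10/3: particles 1 and 2 swap velocities; positions: p0=23/3 p1=47/3 p2=47/3; velocities now: v0=-1 v1=-1 v2=2

Answer: 0,1 1,2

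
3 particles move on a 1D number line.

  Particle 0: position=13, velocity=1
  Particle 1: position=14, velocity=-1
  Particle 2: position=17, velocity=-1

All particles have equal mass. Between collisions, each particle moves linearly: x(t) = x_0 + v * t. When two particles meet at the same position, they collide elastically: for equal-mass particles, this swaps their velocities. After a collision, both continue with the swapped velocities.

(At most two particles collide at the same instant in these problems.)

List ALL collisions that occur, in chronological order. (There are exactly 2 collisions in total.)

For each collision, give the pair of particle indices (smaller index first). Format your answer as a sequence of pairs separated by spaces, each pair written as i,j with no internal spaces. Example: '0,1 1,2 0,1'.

Answer: 0,1 1,2

Derivation:
Collision at t=1/2: particles 0 and 1 swap velocities; positions: p0=27/2 p1=27/2 p2=33/2; velocities now: v0=-1 v1=1 v2=-1
Collision at t=2: particles 1 and 2 swap velocities; positions: p0=12 p1=15 p2=15; velocities now: v0=-1 v1=-1 v2=1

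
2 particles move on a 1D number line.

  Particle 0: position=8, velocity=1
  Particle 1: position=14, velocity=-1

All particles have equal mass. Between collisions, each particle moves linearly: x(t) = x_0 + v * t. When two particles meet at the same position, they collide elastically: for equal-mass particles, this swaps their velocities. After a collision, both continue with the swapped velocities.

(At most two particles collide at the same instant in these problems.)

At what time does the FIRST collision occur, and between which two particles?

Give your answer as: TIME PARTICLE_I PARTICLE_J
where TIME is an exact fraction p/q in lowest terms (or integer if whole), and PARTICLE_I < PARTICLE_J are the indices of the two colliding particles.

Answer: 3 0 1

Derivation:
Pair (0,1): pos 8,14 vel 1,-1 -> gap=6, closing at 2/unit, collide at t=3
Earliest collision: t=3 between 0 and 1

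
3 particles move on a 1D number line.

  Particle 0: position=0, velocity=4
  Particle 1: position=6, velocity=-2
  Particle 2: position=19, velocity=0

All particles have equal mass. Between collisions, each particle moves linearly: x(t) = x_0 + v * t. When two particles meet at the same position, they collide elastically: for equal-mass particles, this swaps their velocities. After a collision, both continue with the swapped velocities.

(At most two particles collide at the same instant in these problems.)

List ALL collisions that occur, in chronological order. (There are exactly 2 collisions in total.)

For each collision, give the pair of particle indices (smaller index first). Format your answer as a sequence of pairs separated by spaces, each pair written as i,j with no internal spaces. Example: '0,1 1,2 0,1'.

Collision at t=1: particles 0 and 1 swap velocities; positions: p0=4 p1=4 p2=19; velocities now: v0=-2 v1=4 v2=0
Collision at t=19/4: particles 1 and 2 swap velocities; positions: p0=-7/2 p1=19 p2=19; velocities now: v0=-2 v1=0 v2=4

Answer: 0,1 1,2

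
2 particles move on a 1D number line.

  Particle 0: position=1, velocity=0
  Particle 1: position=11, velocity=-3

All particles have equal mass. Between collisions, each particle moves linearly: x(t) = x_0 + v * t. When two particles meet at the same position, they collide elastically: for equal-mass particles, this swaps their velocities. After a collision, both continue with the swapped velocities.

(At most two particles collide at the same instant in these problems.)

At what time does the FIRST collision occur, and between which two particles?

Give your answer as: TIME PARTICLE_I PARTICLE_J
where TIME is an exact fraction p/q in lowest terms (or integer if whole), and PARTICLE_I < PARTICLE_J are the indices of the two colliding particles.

Answer: 10/3 0 1

Derivation:
Pair (0,1): pos 1,11 vel 0,-3 -> gap=10, closing at 3/unit, collide at t=10/3
Earliest collision: t=10/3 between 0 and 1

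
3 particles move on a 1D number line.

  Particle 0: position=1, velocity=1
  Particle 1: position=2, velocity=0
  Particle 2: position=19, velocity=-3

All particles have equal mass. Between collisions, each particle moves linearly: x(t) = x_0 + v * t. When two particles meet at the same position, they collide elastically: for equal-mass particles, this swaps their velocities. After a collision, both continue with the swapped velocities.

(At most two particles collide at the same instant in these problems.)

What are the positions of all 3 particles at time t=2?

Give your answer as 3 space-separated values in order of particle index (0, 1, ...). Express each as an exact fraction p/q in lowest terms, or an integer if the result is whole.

Collision at t=1: particles 0 and 1 swap velocities; positions: p0=2 p1=2 p2=16; velocities now: v0=0 v1=1 v2=-3
Advance to t=2 (no further collisions before then); velocities: v0=0 v1=1 v2=-3; positions = 2 3 13

Answer: 2 3 13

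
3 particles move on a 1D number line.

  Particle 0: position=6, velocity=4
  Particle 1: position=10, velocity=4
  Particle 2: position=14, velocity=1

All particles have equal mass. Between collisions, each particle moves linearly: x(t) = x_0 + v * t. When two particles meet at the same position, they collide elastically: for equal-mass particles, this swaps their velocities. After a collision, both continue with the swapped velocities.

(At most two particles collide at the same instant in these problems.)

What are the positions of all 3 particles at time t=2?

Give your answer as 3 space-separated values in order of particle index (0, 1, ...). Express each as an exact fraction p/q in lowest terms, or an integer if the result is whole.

Answer: 14 16 18

Derivation:
Collision at t=4/3: particles 1 and 2 swap velocities; positions: p0=34/3 p1=46/3 p2=46/3; velocities now: v0=4 v1=1 v2=4
Advance to t=2 (no further collisions before then); velocities: v0=4 v1=1 v2=4; positions = 14 16 18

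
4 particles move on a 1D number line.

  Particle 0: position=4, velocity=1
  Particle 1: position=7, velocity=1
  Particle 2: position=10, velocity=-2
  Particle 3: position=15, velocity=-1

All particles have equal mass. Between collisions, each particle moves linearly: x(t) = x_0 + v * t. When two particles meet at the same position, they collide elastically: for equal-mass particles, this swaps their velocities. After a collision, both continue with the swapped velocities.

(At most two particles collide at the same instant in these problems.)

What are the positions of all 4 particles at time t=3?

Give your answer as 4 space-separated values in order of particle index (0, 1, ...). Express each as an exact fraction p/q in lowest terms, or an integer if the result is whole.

Answer: 4 7 10 12

Derivation:
Collision at t=1: particles 1 and 2 swap velocities; positions: p0=5 p1=8 p2=8 p3=14; velocities now: v0=1 v1=-2 v2=1 v3=-1
Collision at t=2: particles 0 and 1 swap velocities; positions: p0=6 p1=6 p2=9 p3=13; velocities now: v0=-2 v1=1 v2=1 v3=-1
Advance to t=3 (no further collisions before then); velocities: v0=-2 v1=1 v2=1 v3=-1; positions = 4 7 10 12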